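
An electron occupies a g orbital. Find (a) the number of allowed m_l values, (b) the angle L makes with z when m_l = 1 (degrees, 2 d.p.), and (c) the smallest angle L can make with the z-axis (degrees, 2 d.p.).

9 values; θ(m_l=1) ≈ 77.08°; θ_min ≈ 26.57°

A g state has l = 4.
There are 2l+1 = 9 values of m_l.
For m_l = 1: cos θ = 1/√20, θ ≈ 77.08°.
cos θ_min = 4/√20, so θ_min ≈ 26.57°.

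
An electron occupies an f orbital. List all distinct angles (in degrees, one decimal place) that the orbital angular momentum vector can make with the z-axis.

For an f orbital, l = 3.
|L| = √(l(l+1)) ℏ = 2√3 ℏ.
cos θ = m_l/√12 for each m_l ∈ {-3, -2, -1, 0, 1, 2, 3}.

θ ∈ {30.0°, 54.7°, 73.2°, 90.0°, 106.8°, 125.3°, 150.0°}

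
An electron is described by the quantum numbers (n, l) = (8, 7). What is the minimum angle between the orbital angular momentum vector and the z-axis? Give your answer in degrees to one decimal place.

|L| = ℏ√(l(l+1)) = 2√14 ℏ.
The smallest angle corresponds to the largest L_z, i.e. m_l = l = 7, giving L_z = 7ℏ.
cos θ_min = 7/√56, so θ_min ≈ 20.7°.

θ_min ≈ 20.7°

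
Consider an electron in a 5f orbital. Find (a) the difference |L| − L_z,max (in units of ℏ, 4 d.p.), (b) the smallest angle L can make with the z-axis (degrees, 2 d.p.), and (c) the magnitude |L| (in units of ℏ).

|L|−L_z,max ≈ 0.4641ℏ; θ_min ≈ 30.00°; |L| = 2√3 ℏ ≈ 3.464ℏ

5f means n = 5, l = 3.
|L| − L_z,max = (2√3 − 3)ℏ ≈ 0.4641ℏ.
cos θ_min = 3/√12, so θ_min ≈ 30.00°.
|L| = ℏ√(3·4) = 2√3 ℏ ≈ 3.464ℏ.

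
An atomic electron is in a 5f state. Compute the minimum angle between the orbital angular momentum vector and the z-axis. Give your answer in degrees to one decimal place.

For 5f, l = 3.
|L|² = l(l+1)ℏ² = 12ℏ², so |L| = 2√3 ℏ.
The smallest angle corresponds to the largest L_z, i.e. m_l = l = 3, giving L_z = 3ℏ.
cos θ_min = 3/√12, so θ_min ≈ 30.0°.

θ_min ≈ 30.0°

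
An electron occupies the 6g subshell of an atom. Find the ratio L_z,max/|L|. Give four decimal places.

The 6g subshell has l = 4.
|L| = 2√5 ℏ ≈ 4.4721ℏ, while L_z,max = lℏ = 4ℏ.
L_z,max/|L| = 4/√20 = 0.8944.

L_z,max/|L| = 0.8944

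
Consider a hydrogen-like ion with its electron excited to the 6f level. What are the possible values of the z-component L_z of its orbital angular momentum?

L_z ∈ {−3ℏ, −2ℏ, −ℏ, 0, ℏ, 2ℏ, 3ℏ}

The 6f level has l = 3.
L_z = m_l ℏ with m_l ranging from −l to +l in integer steps.
For l = 3: m_l ∈ {-3, -2, -1, 0, 1, 2, 3}.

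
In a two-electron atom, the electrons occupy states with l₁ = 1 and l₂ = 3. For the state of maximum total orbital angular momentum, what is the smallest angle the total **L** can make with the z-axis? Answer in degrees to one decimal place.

θ_min ≈ 26.6°

Angular momentum addition gives L = |l₁ − l₂|, …, l₁ + l₂.
Allowed values: L = 2, 3, 4.
The maximum is L = 4, with |L_tot| = ℏ√(4·5) = 2√5 ℏ.
The minimum angle with z is arccos(4/√20) ≈ 26.6°.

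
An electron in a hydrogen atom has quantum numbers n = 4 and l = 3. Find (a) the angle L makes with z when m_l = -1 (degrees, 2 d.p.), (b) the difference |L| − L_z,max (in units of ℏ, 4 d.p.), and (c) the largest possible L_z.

For m_l = -1: cos θ = -1/√12, θ ≈ 106.78°.
|L| − L_z,max = (2√3 − 3)ℏ ≈ 0.4641ℏ.
L_z,max = lℏ = 3ℏ.

θ(m_l=-1) ≈ 106.78°; |L|−L_z,max ≈ 0.4641ℏ; L_z,max = 3ℏ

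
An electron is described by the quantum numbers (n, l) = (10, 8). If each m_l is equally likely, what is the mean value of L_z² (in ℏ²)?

m_l runs from −8 to 8, i.e. {-8, -7, -6, -5, -4, -3, -2, -1, 0, 1, 2, 3, 4, 5, 6, 7, 8}.
Average of L_z² over 17 states: 408/17 ℏ² = 24 ℏ².

⟨L_z²⟩ = 24 ℏ²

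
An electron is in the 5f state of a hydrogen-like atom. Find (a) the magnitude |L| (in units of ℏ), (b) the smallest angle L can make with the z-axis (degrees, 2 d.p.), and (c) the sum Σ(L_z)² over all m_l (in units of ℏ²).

|L| = 2√3 ℏ ≈ 3.464ℏ; θ_min ≈ 30.00°; Σ(L_z)² = 28 ℏ²

For 5f, l = 3.
|L| = ℏ√(3·4) = 2√3 ℏ ≈ 3.464ℏ.
cos θ_min = 3/√12, so θ_min ≈ 30.00°.
Σ m_l² = 28, so Σ(L_z)² = 28 ℏ².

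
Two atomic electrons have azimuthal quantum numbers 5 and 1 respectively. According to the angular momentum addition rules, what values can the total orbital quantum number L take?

L = 4, 5, 6

By the triangle rule, |l₁ − l₂| ≤ L ≤ l₁ + l₂.
L ∈ {4, 5, 6}.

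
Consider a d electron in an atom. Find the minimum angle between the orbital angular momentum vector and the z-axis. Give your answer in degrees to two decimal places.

For a d orbital, l = 2.
|L| = ℏ√(l(l+1)) = √6 ℏ.
The smallest angle corresponds to the largest L_z, i.e. m_l = l = 2, giving L_z = 2ℏ.
cos θ_min = 2/√6, so θ_min ≈ 35.26°.

θ_min ≈ 35.26°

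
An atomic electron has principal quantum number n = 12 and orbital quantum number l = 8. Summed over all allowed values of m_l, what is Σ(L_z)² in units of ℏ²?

Σ(L_z)² = 408 ℏ²

The allowed m_l values are -8, -7, -6, -5, -4, -3, -2, -1, 0, 1, 2, 3, 4, 5, 6, 7, 8.
Summing m² from −8 to 8: Σ m_l² = 408.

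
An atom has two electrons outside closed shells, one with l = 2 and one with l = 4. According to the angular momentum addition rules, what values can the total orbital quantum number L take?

L = 2, 3, 4, 5, 6

The total orbital quantum number L ranges from |l₁ − l₂| to l₁ + l₂ in integer steps.
So L can be 2, 3, 4, 5, 6.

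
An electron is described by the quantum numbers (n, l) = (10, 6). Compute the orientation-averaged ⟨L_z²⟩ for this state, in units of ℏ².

⟨L_z²⟩ = 14 ℏ²

m_l runs from −6 to 6, i.e. {-6, -5, -4, -3, -2, -1, 0, 1, 2, 3, 4, 5, 6}.
Average of L_z² over 13 states: 182/13 ℏ² = 14 ℏ².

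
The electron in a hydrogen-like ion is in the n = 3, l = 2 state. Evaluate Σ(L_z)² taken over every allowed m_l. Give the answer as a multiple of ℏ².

Σ(L_z)² = 10 ℏ²

The allowed m_l values are -2, -1, 0, 1, 2.
Summing m² from −2 to 2: Σ m_l² = 10.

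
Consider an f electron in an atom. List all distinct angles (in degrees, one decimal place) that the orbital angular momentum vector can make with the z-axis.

An f state has l = 3.
|L|² = l(l+1)ℏ² = 12ℏ², so |L| = 2√3 ℏ.
cos θ = m_l/√12 for each m_l ∈ {-3, -2, -1, 0, 1, 2, 3}.

θ ∈ {30.0°, 54.7°, 73.2°, 90.0°, 106.8°, 125.3°, 150.0°}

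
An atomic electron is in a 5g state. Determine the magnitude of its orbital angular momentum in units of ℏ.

5g means n = 5, l = 4.
|L| = ℏ√(l(l+1)) = ℏ√(4·5) = 2√5 ℏ

|L| = 2√5 ℏ ≈ 4.472ℏ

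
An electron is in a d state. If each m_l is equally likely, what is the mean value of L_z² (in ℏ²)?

⟨L_z²⟩ = 2 ℏ²

A d state has l = 2.
The allowed m_l values are -2, -1, 0, 1, 2.
⟨L_z²⟩ = ℏ²·(Σ m_l²)/(2l+1) = ℏ²·10/5 = 2ℏ².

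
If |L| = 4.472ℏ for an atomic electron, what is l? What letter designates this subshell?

(|L|/ℏ)² = l(l+1) = 20.
The positive root is l = 4.

l = 4 (g orbital)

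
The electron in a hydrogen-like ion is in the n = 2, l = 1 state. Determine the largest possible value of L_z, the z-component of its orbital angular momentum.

L_z = m_l ℏ with m_l ∈ {−1, …, 1}; the maximum is m_l = 1.

L_z,max = 1ℏ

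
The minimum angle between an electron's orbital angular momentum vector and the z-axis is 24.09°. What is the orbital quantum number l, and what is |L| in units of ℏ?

At minimum angle, m_l = l, so cos θ = l/√(l(l+1)); cos²θ = l/(l+1) = 0.8334.
l = cos²θ/sin²θ ≈ 5.
Then |L| = ℏ√(5·6) = √30 ℏ.

l = 5, |L| = √30 ℏ ≈ 5.477ℏ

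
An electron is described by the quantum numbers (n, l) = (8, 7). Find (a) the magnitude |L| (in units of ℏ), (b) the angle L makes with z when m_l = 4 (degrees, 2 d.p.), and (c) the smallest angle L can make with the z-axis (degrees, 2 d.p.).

|L| = ℏ√(7·8) = 2√14 ℏ ≈ 7.483ℏ.
For m_l = 4: cos θ = 4/√56, θ ≈ 57.69°.
cos θ_min = 7/√56, so θ_min ≈ 20.70°.

|L| = 2√14 ℏ ≈ 7.483ℏ; θ(m_l=4) ≈ 57.69°; θ_min ≈ 20.70°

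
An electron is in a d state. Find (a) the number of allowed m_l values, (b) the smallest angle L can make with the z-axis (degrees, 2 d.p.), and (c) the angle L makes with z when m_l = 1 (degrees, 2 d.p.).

For a d orbital, l = 2.
There are 2l+1 = 5 values of m_l.
cos θ_min = 2/√6, so θ_min ≈ 35.26°.
For m_l = 1: cos θ = 1/√6, θ ≈ 65.91°.

5 values; θ_min ≈ 35.26°; θ(m_l=1) ≈ 65.91°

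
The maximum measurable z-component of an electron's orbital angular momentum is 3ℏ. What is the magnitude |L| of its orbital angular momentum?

The maximum L_z equals lℏ, giving l = 3.
|L| = √(l(l+1)) ℏ = 2√3 ℏ.

|L| = 2√3 ℏ ≈ 3.464ℏ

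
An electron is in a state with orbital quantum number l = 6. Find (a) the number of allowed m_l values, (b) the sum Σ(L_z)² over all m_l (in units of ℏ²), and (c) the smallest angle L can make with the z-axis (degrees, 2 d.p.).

13 values; Σ(L_z)² = 182 ℏ²; θ_min ≈ 22.21°

There are 2l+1 = 13 values of m_l.
Σ m_l² = 182, so Σ(L_z)² = 182 ℏ².
cos θ_min = 6/√42, so θ_min ≈ 22.21°.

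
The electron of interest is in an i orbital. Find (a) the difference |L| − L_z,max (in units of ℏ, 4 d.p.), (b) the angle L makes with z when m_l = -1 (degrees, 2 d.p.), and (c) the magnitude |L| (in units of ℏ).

For an i orbital, l = 6.
|L| − L_z,max = (√42 − 6)ℏ ≈ 0.4807ℏ.
For m_l = -1: cos θ = -1/√42, θ ≈ 98.88°.
|L| = ℏ√(6·7) = √42 ℏ ≈ 6.481ℏ.

|L|−L_z,max ≈ 0.4807ℏ; θ(m_l=-1) ≈ 98.88°; |L| = √42 ℏ ≈ 6.481ℏ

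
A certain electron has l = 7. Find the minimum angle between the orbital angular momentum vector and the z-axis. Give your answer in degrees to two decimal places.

θ_min ≈ 20.70°

|L|² = l(l+1)ℏ² = 56ℏ², so |L| = 2√14 ℏ.
The smallest angle corresponds to the largest L_z, i.e. m_l = l = 7, giving L_z = 7ℏ.
cos θ_min = 7/√56, so θ_min ≈ 20.70°.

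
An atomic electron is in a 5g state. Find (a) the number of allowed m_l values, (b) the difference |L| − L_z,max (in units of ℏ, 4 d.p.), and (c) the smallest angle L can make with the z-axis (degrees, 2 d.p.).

5g means n = 5, l = 4.
There are 2l+1 = 9 values of m_l.
|L| − L_z,max = (2√5 − 4)ℏ ≈ 0.4721ℏ.
cos θ_min = 4/√20, so θ_min ≈ 26.57°.

9 values; |L|−L_z,max ≈ 0.4721ℏ; θ_min ≈ 26.57°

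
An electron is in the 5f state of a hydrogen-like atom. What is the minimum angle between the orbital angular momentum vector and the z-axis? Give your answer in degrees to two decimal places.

For 5f, l = 3.
|L| = ℏ√(l(l+1)) = 2√3 ℏ.
The smallest angle corresponds to the largest L_z, i.e. m_l = l = 3, giving L_z = 3ℏ.
cos θ_min = 3/√12, so θ_min ≈ 30.00°.

θ_min ≈ 30.00°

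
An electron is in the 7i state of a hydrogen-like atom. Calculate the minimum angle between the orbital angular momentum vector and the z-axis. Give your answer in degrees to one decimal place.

θ_min ≈ 22.2°

The 7i subshell has l = 6.
|L| = ℏ√(l(l+1)) = √42 ℏ.
The smallest angle corresponds to the largest L_z, i.e. m_l = l = 6, giving L_z = 6ℏ.
cos θ_min = 6/√42, so θ_min ≈ 22.2°.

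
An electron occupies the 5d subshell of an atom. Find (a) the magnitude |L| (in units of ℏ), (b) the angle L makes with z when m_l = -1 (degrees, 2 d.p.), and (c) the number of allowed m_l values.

The 5d subshell has l = 2.
|L| = ℏ√(2·3) = √6 ℏ ≈ 2.449ℏ.
For m_l = -1: cos θ = -1/√6, θ ≈ 114.09°.
There are 2l+1 = 5 values of m_l.

|L| = √6 ℏ ≈ 2.449ℏ; θ(m_l=-1) ≈ 114.09°; 5 values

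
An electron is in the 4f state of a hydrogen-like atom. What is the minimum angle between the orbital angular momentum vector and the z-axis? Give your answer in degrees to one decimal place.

4f means n = 4, l = 3.
|L| = ℏ√(l(l+1)) = 2√3 ℏ.
The smallest angle corresponds to the largest L_z, i.e. m_l = l = 3, giving L_z = 3ℏ.
cos θ_min = 3/√12, so θ_min ≈ 30.0°.

θ_min ≈ 30.0°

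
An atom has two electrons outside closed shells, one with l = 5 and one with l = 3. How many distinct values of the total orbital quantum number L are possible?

7

The total orbital quantum number L ranges from |l₁ − l₂| to l₁ + l₂ in integer steps.
L ∈ {2, 3, 4, 5, 6, 7, 8}.
That is 7 values.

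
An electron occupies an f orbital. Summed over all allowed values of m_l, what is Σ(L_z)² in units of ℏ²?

Σ(L_z)² = 28 ℏ²

For an f orbital, l = 3.
m_l ∈ {-3, -2, -1, 0, 1, 2, 3}.
Σ m_l² = l(l+1)(2l+1)/3 = 3·4·7/3 = 28.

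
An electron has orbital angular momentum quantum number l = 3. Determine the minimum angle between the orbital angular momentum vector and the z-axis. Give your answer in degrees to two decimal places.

θ_min ≈ 30.00°

|L| = √(l(l+1)) ℏ = 2√3 ℏ.
The smallest angle corresponds to the largest L_z, i.e. m_l = l = 3, giving L_z = 3ℏ.
cos θ_min = 3/√12, so θ_min ≈ 30.00°.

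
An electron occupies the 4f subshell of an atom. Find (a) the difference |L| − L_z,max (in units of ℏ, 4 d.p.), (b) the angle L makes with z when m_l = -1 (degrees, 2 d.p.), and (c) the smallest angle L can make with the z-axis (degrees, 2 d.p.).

4f means n = 4, l = 3.
|L| − L_z,max = (2√3 − 3)ℏ ≈ 0.4641ℏ.
For m_l = -1: cos θ = -1/√12, θ ≈ 106.78°.
cos θ_min = 3/√12, so θ_min ≈ 30.00°.

|L|−L_z,max ≈ 0.4641ℏ; θ(m_l=-1) ≈ 106.78°; θ_min ≈ 30.00°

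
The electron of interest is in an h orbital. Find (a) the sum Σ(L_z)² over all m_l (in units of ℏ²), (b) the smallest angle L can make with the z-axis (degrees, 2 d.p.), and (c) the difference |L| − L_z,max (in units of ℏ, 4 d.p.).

The letter h corresponds to l = 5.
Σ m_l² = 110, so Σ(L_z)² = 110 ℏ².
cos θ_min = 5/√30, so θ_min ≈ 24.09°.
|L| − L_z,max = (√30 − 5)ℏ ≈ 0.4772ℏ.

Σ(L_z)² = 110 ℏ²; θ_min ≈ 24.09°; |L|−L_z,max ≈ 0.4772ℏ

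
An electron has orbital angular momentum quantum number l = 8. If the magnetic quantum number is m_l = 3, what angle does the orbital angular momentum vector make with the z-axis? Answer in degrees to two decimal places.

|L| = √(l(l+1)) ℏ = 6√2 ℏ.
L_z = m_l ℏ = 3ℏ.
cos θ = L_z/|L| = 3/√72, so θ ≈ 69.30°.

θ ≈ 69.30°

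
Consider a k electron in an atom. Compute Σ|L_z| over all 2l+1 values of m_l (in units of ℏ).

The letter k corresponds to l = 7.
m_l ∈ {-7, -6, -5, -4, -3, -2, -1, 0, 1, 2, 3, 4, 5, 6, 7}.
Σ|m_l| = l(l+1) = 56.

Σ|L_z| = 56 ℏ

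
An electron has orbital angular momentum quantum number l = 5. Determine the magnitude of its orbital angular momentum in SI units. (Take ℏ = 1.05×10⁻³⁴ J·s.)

|L| = ℏ√(l(l+1)) = ℏ√(5·6) = √30 ℏ
Numerically, |L| = 5.477 × (1.05×10⁻³⁴ J·s) = 5.75×10⁻³⁴ J·s.

|L| = 5.75×10⁻³⁴ J·s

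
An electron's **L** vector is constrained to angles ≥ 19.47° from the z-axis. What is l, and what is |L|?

l = 8, |L| = 6√2 ℏ ≈ 8.485ℏ

cos²θ_min = l/(l+1) = 0.8889.
Solving: l = 8.
Then |L| = ℏ√(8·9) = 6√2 ℏ.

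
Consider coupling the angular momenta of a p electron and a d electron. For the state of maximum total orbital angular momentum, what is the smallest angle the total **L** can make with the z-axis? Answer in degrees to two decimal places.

θ_min ≈ 30.00°

Angular momentum addition gives L = |l₁ − l₂|, …, l₁ + l₂.
Allowed values: L = 1, 2, 3.
The maximum is L = 3, with |L_tot| = ℏ√(3·4) = 2√3 ℏ.
The minimum angle with z is arccos(3/√12) ≈ 30.00°.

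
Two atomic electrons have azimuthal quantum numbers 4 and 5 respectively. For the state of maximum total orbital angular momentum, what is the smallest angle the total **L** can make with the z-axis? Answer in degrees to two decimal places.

By the triangle rule, |l₁ − l₂| ≤ L ≤ l₁ + l₂.
L ∈ {1, 2, 3, 4, 5, 6, 7, 8, 9}.
The maximum is L = 9, with |L_tot| = ℏ√(9·10) = 3√10 ℏ.
The minimum angle with z is arccos(9/√90) ≈ 18.43°.

θ_min ≈ 18.43°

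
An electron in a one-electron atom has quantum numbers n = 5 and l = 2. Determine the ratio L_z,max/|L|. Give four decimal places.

|L| = √6 ℏ ≈ 2.4495ℏ, while L_z,max = lℏ = 2ℏ.
L_z,max/|L| = 2/√6 = 0.8165.

L_z,max/|L| = 0.8165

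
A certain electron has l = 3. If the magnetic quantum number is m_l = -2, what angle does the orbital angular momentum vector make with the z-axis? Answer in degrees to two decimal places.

θ ≈ 125.26°

|L| = ℏ√(l(l+1)) = 2√3 ℏ.
L_z = m_l ℏ = −2ℏ.
cos θ = L_z/|L| = -2/√12, so θ ≈ 125.26°.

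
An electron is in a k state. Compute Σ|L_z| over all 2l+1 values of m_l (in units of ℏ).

For a k orbital, l = 7.
m_l runs from −7 to 7, i.e. {-7, -6, -5, -4, -3, -2, -1, 0, 1, 2, 3, 4, 5, 6, 7}.
Σ|m_l| = 2(1+2+…+7) = 56.

Σ|L_z| = 56 ℏ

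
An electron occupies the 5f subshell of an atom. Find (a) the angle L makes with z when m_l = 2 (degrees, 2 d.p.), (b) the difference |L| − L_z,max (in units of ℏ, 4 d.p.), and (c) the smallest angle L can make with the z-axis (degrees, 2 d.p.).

θ(m_l=2) ≈ 54.74°; |L|−L_z,max ≈ 0.4641ℏ; θ_min ≈ 30.00°

The 5f subshell has l = 3.
For m_l = 2: cos θ = 2/√12, θ ≈ 54.74°.
|L| − L_z,max = (2√3 − 3)ℏ ≈ 0.4641ℏ.
cos θ_min = 3/√12, so θ_min ≈ 30.00°.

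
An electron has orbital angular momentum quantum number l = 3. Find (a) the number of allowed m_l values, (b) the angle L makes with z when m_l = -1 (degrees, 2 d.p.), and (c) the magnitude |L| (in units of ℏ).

There are 2l+1 = 7 values of m_l.
For m_l = -1: cos θ = -1/√12, θ ≈ 106.78°.
|L| = ℏ√(3·4) = 2√3 ℏ ≈ 3.464ℏ.

7 values; θ(m_l=-1) ≈ 106.78°; |L| = 2√3 ℏ ≈ 3.464ℏ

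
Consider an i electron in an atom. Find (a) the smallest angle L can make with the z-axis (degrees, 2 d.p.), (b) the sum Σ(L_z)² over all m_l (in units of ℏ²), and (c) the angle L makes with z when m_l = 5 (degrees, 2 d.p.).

θ_min ≈ 22.21°; Σ(L_z)² = 182 ℏ²; θ(m_l=5) ≈ 39.51°

An i state has l = 6.
cos θ_min = 6/√42, so θ_min ≈ 22.21°.
Σ m_l² = 182, so Σ(L_z)² = 182 ℏ².
For m_l = 5: cos θ = 5/√42, θ ≈ 39.51°.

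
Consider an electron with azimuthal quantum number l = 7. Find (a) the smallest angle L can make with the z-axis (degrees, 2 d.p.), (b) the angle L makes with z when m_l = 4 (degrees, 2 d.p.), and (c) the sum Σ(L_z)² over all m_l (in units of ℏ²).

θ_min ≈ 20.70°; θ(m_l=4) ≈ 57.69°; Σ(L_z)² = 280 ℏ²

cos θ_min = 7/√56, so θ_min ≈ 20.70°.
For m_l = 4: cos θ = 4/√56, θ ≈ 57.69°.
Σ m_l² = 280, so Σ(L_z)² = 280 ℏ².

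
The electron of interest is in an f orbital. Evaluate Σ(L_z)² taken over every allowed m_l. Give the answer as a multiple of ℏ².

An f state has l = 3.
m_l ∈ {-3, -2, -1, 0, 1, 2, 3}.
Σ m_l² = l(l+1)(2l+1)/3 = 3·4·7/3 = 28.

Σ(L_z)² = 28 ℏ²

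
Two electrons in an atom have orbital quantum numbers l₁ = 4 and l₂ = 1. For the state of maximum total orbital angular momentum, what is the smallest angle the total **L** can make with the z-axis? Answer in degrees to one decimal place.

The total orbital quantum number L ranges from |l₁ − l₂| to l₁ + l₂ in integer steps.
L ∈ {3, 4, 5}.
The maximum is L = 5, with |L_tot| = ℏ√(5·6) = √30 ℏ.
The minimum angle with z is arccos(5/√30) ≈ 24.1°.

θ_min ≈ 24.1°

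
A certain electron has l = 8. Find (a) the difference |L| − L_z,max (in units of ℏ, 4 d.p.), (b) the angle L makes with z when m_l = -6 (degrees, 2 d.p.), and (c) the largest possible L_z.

|L|−L_z,max ≈ 0.4853ℏ; θ(m_l=-6) ≈ 135.00°; L_z,max = 8ℏ

|L| − L_z,max = (6√2 − 8)ℏ ≈ 0.4853ℏ.
For m_l = -6: cos θ = -6/√72, θ ≈ 135.00°.
L_z,max = lℏ = 8ℏ.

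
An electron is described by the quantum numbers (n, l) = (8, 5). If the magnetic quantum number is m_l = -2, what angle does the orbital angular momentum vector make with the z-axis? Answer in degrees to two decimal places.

θ ≈ 111.42°

|L| = ℏ√(l(l+1)) = √30 ℏ.
L_z = m_l ℏ = −2ℏ.
cos θ = L_z/|L| = -2/√30, so θ ≈ 111.42°.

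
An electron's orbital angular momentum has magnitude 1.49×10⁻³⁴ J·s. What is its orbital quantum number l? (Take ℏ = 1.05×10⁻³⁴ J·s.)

|L|/ℏ = (1.49×10⁻³⁴)/(1.05×10⁻³⁴) ≈ 1.419.
(|L|/ℏ)² = l(l+1) ≈ 2.01 ⇒ l = 1.

l = 1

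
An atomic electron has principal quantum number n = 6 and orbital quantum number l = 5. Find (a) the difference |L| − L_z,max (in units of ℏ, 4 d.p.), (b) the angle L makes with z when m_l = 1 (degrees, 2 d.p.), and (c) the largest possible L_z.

|L| − L_z,max = (√30 − 5)ℏ ≈ 0.4772ℏ.
For m_l = 1: cos θ = 1/√30, θ ≈ 79.48°.
L_z,max = lℏ = 5ℏ.

|L|−L_z,max ≈ 0.4772ℏ; θ(m_l=1) ≈ 79.48°; L_z,max = 5ℏ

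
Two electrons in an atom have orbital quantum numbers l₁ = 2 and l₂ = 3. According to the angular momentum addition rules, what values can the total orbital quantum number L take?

L runs from |2 − 3| = 1 to 2 + 3 = 5.
Allowed values: L = 1, 2, 3, 4, 5.

L = 1, 2, 3, 4, 5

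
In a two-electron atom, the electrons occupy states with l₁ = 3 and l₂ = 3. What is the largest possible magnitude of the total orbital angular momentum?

|L_tot|_max = √42 ℏ ≈ 6.481ℏ

The total orbital quantum number L ranges from |l₁ − l₂| to l₁ + l₂ in integer steps.
So L can be 0, 1, 2, 3, 4, 5, 6.
The largest magnitude corresponds to L = 6: |L_tot| = ℏ√(6·7) = √42 ℏ.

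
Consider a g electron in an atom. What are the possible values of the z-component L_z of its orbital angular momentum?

L_z ∈ {−4ℏ, −3ℏ, −2ℏ, −ℏ, 0, ℏ, 2ℏ, 3ℏ, 4ℏ}

G corresponds to l = 4.
L_z = m_l ℏ with m_l ranging from −l to +l in integer steps.
For l = 4: m_l ∈ {-4, -3, -2, -1, 0, 1, 2, 3, 4}.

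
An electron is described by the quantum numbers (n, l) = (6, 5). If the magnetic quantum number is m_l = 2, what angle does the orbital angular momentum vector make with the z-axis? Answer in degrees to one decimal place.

|L| = √(l(l+1)) ℏ = √30 ℏ.
L_z = m_l ℏ = 2ℏ.
cos θ = L_z/|L| = 2/√30, so θ ≈ 68.6°.

θ ≈ 68.6°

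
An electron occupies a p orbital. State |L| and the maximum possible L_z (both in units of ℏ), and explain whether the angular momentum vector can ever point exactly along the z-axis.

A p state has l = 1.
|L| = √2 ℏ ≈ 1.4142ℏ, while L_z,max = lℏ = 1ℏ.
Since |L| > L_z,max, the vector can never point exactly along z; the closest it comes is θ_min = arccos(1/√2) ≈ 45.0°.

No: L_z,max = 1ℏ < |L| = √2 ℏ ≈ 1.414ℏ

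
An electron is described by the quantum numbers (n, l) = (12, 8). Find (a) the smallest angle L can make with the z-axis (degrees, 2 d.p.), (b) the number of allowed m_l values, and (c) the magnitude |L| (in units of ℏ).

θ_min ≈ 19.47°; 17 values; |L| = 6√2 ℏ ≈ 8.485ℏ

cos θ_min = 8/√72, so θ_min ≈ 19.47°.
There are 2l+1 = 17 values of m_l.
|L| = ℏ√(8·9) = 6√2 ℏ ≈ 8.485ℏ.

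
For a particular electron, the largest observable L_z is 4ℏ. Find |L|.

Since max m_l = l, l = 4.
Then |L| = ℏ√(4·5) = 2√5 ℏ.

|L| = 2√5 ℏ ≈ 4.472ℏ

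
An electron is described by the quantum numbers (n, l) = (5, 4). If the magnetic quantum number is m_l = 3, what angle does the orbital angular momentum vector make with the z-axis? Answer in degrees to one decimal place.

θ ≈ 47.9°

|L| = √(l(l+1)) ℏ = 2√5 ℏ.
L_z = m_l ℏ = 3ℏ.
cos θ = L_z/|L| = 3/√20, so θ ≈ 47.9°.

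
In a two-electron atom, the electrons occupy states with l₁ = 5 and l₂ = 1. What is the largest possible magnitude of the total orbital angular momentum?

|L_tot|_max = √42 ℏ ≈ 6.481ℏ

L runs from |5 − 1| = 4 to 5 + 1 = 6.
Allowed values: L = 4, 5, 6.
The largest magnitude corresponds to L = 6: |L_tot| = ℏ√(6·7) = √42 ℏ.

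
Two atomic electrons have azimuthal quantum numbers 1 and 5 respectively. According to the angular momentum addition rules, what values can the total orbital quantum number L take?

Angular momentum addition gives L = |l₁ − l₂|, …, l₁ + l₂.
So L can be 4, 5, 6.

L = 4, 5, 6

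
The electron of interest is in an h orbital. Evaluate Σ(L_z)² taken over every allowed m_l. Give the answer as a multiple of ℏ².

The letter h corresponds to l = 5.
m_l ∈ {-5, -4, -3, -2, -1, 0, 1, 2, 3, 4, 5}.
Σ m_l² = l(l+1)(2l+1)/3 = 5·6·11/3 = 110.

Σ(L_z)² = 110 ℏ²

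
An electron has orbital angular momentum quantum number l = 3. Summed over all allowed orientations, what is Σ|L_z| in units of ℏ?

Σ|L_z| = 12 ℏ

The allowed m_l values are -3, -2, -1, 0, 1, 2, 3.
Σ|m_l| = l(l+1) = 12.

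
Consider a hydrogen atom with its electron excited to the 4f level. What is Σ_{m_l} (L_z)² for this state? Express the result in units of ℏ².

Σ(L_z)² = 28 ℏ²

The 4f level has l = 3.
m_l runs from −3 to 3, i.e. {-3, -2, -1, 0, 1, 2, 3}.
Σ m_l² = 2·(1 + 4 + 9) = 28.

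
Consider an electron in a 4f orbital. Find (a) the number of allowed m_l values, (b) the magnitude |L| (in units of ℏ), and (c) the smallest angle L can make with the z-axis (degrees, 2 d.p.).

For 4f, l = 3.
There are 2l+1 = 7 values of m_l.
|L| = ℏ√(3·4) = 2√3 ℏ ≈ 3.464ℏ.
cos θ_min = 3/√12, so θ_min ≈ 30.00°.

7 values; |L| = 2√3 ℏ ≈ 3.464ℏ; θ_min ≈ 30.00°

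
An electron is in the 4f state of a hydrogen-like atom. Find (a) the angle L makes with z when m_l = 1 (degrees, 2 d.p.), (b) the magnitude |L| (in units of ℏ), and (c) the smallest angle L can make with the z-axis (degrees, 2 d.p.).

For 4f, l = 3.
For m_l = 1: cos θ = 1/√12, θ ≈ 73.22°.
|L| = ℏ√(3·4) = 2√3 ℏ ≈ 3.464ℏ.
cos θ_min = 3/√12, so θ_min ≈ 30.00°.

θ(m_l=1) ≈ 73.22°; |L| = 2√3 ℏ ≈ 3.464ℏ; θ_min ≈ 30.00°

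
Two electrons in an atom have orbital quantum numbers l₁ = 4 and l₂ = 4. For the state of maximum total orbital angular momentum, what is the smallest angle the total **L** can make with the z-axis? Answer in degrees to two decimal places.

L runs from |4 − 4| = 0 to 4 + 4 = 8.
L ∈ {0, 1, 2, 3, 4, 5, 6, 7, 8}.
The maximum is L = 8, with |L_tot| = ℏ√(8·9) = 6√2 ℏ.
The minimum angle with z is arccos(8/√72) ≈ 19.47°.

θ_min ≈ 19.47°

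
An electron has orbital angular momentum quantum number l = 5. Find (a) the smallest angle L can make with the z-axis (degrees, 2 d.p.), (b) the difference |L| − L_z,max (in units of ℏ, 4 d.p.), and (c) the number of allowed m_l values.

cos θ_min = 5/√30, so θ_min ≈ 24.09°.
|L| − L_z,max = (√30 − 5)ℏ ≈ 0.4772ℏ.
There are 2l+1 = 11 values of m_l.

θ_min ≈ 24.09°; |L|−L_z,max ≈ 0.4772ℏ; 11 values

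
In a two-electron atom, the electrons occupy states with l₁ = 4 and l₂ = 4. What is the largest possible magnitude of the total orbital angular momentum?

|L_tot|_max = 6√2 ℏ ≈ 8.485ℏ

By the triangle rule, |l₁ − l₂| ≤ L ≤ l₁ + l₂.
L ∈ {0, 1, 2, 3, 4, 5, 6, 7, 8}.
The largest magnitude corresponds to L = 8: |L_tot| = ℏ√(8·9) = 6√2 ℏ.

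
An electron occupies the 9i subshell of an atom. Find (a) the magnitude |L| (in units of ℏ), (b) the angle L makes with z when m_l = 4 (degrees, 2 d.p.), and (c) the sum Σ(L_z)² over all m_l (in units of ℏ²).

For 9i, l = 6.
|L| = ℏ√(6·7) = √42 ℏ ≈ 6.481ℏ.
For m_l = 4: cos θ = 4/√42, θ ≈ 51.89°.
Σ m_l² = 182, so Σ(L_z)² = 182 ℏ².

|L| = √42 ℏ ≈ 6.481ℏ; θ(m_l=4) ≈ 51.89°; Σ(L_z)² = 182 ℏ²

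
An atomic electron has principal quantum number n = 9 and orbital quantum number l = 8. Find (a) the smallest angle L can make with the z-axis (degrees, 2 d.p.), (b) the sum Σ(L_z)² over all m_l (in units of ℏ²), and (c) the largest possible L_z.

cos θ_min = 8/√72, so θ_min ≈ 19.47°.
Σ m_l² = 408, so Σ(L_z)² = 408 ℏ².
L_z,max = lℏ = 8ℏ.

θ_min ≈ 19.47°; Σ(L_z)² = 408 ℏ²; L_z,max = 8ℏ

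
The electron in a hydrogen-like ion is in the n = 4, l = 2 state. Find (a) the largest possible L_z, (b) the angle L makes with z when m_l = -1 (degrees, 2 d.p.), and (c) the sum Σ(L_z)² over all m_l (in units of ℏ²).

L_z,max = 2ℏ; θ(m_l=-1) ≈ 114.09°; Σ(L_z)² = 10 ℏ²

L_z,max = lℏ = 2ℏ.
For m_l = -1: cos θ = -1/√6, θ ≈ 114.09°.
Σ m_l² = 10, so Σ(L_z)² = 10 ℏ².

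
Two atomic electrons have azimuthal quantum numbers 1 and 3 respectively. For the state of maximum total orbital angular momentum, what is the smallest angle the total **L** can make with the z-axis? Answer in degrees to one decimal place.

The total orbital quantum number L ranges from |l₁ − l₂| to l₁ + l₂ in integer steps.
L ∈ {2, 3, 4}.
The maximum is L = 4, with |L_tot| = ℏ√(4·5) = 2√5 ℏ.
The minimum angle with z is arccos(4/√20) ≈ 26.6°.

θ_min ≈ 26.6°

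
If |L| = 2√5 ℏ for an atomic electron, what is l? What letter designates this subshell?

(|L|/ℏ)² = l(l+1) = 20.
The positive root is l = 4.

l = 4 (g orbital)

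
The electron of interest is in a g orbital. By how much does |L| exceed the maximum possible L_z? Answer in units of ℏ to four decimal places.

|L| − L_z,max ≈ 0.4721ℏ

The letter g corresponds to l = 4.
|L| = 2√5 ℏ ≈ 4.4721ℏ, while L_z,max = lℏ = 4ℏ.
The difference is (2√5 − 4)ℏ ≈ 0.4721ℏ.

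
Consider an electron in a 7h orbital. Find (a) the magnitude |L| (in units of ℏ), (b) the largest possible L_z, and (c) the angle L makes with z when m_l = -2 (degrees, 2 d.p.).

|L| = √30 ℏ ≈ 5.477ℏ; L_z,max = 5ℏ; θ(m_l=-2) ≈ 111.42°

7h means n = 7, l = 5.
|L| = ℏ√(5·6) = √30 ℏ ≈ 5.477ℏ.
L_z,max = lℏ = 5ℏ.
For m_l = -2: cos θ = -2/√30, θ ≈ 111.42°.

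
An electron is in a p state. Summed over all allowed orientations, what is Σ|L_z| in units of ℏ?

For a p orbital, l = 1.
m_l ∈ {-1, 0, 1}.
Σ|m_l| = 2(1+2+…+1) = 2.

Σ|L_z| = 2 ℏ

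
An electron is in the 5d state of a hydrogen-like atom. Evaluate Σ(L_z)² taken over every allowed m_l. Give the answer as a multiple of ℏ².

The 5d subshell has l = 2.
m_l ∈ {-2, -1, 0, 1, 2}.
Σ m_l² = 2·(1 + 4) = 10.

Σ(L_z)² = 10 ℏ²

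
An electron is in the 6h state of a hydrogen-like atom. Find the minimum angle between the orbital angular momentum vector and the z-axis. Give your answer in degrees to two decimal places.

6h means n = 6, l = 5.
|L| = ℏ√(l(l+1)) = √30 ℏ.
The smallest angle corresponds to the largest L_z, i.e. m_l = l = 5, giving L_z = 5ℏ.
cos θ_min = 5/√30, so θ_min ≈ 24.09°.

θ_min ≈ 24.09°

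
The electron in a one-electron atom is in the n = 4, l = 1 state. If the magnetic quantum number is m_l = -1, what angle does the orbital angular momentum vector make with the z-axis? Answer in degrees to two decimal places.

θ ≈ 135.00°

|L| = √(l(l+1)) ℏ = √2 ℏ.
L_z = m_l ℏ = −1ℏ.
cos θ = L_z/|L| = -1/√2, so θ ≈ 135.00°.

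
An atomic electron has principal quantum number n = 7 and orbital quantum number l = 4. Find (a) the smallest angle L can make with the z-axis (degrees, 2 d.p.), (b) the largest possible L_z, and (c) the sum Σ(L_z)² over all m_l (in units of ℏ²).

cos θ_min = 4/√20, so θ_min ≈ 26.57°.
L_z,max = lℏ = 4ℏ.
Σ m_l² = 60, so Σ(L_z)² = 60 ℏ².

θ_min ≈ 26.57°; L_z,max = 4ℏ; Σ(L_z)² = 60 ℏ²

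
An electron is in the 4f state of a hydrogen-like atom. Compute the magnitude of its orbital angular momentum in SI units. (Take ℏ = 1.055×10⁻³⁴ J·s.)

|L| = 3.655×10⁻³⁴ J·s

For 4f, l = 3.
|L| = ℏ√(l(l+1)) = ℏ√(3·4) = 2√3 ℏ
Numerically, |L| = 3.464 × (1.055×10⁻³⁴ J·s) = 3.655×10⁻³⁴ J·s.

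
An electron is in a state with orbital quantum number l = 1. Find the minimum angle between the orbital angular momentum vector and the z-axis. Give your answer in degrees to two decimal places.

θ_min ≈ 45.00°

|L| = √(l(l+1)) ℏ = √2 ℏ.
The smallest angle corresponds to the largest L_z, i.e. m_l = l = 1, giving L_z = 1ℏ.
cos θ_min = 1/√2, so θ_min ≈ 45.00°.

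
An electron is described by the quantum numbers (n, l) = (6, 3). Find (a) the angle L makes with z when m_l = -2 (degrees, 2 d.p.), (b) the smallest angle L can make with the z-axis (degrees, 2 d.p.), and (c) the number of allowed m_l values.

For m_l = -2: cos θ = -2/√12, θ ≈ 125.26°.
cos θ_min = 3/√12, so θ_min ≈ 30.00°.
There are 2l+1 = 7 values of m_l.

θ(m_l=-2) ≈ 125.26°; θ_min ≈ 30.00°; 7 values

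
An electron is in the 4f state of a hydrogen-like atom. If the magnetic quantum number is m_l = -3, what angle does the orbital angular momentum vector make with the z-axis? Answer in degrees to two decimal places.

For 4f, l = 3.
|L| = √(l(l+1)) ℏ = 2√3 ℏ.
L_z = m_l ℏ = −3ℏ.
cos θ = L_z/|L| = -3/√12, so θ ≈ 150.00°.

θ ≈ 150.00°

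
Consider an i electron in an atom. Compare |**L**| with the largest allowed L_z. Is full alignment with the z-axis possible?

No: L_z,max = 6ℏ < |L| = √42 ℏ ≈ 6.481ℏ

An i state has l = 6.
|L| = √42 ℏ ≈ 6.4807ℏ, while L_z,max = lℏ = 6ℏ.
Since |L| > L_z,max, the vector can never point exactly along z; the closest it comes is θ_min = arccos(6/√42) ≈ 22.2°.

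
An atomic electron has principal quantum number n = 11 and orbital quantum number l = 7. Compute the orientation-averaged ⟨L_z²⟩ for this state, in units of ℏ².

⟨L_z²⟩ = 18.67 ℏ²

The allowed m_l values are -7, -6, -5, -4, -3, -2, -1, 0, 1, 2, 3, 4, 5, 6, 7.
⟨L_z²⟩ = ℏ²·(Σ m_l²)/(2l+1) = ℏ²·280/15 = 18.67ℏ².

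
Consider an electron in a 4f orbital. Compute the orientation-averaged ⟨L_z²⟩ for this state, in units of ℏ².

4f means n = 4, l = 3.
m_l ∈ {-3, -2, -1, 0, 1, 2, 3}.
⟨L_z²⟩ = ℏ²·l(l+1)/3 = 4ℏ².

⟨L_z²⟩ = 4 ℏ²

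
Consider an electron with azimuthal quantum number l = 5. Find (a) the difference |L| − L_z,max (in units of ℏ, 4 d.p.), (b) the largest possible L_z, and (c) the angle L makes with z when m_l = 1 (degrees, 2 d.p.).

|L|−L_z,max ≈ 0.4772ℏ; L_z,max = 5ℏ; θ(m_l=1) ≈ 79.48°

|L| − L_z,max = (√30 − 5)ℏ ≈ 0.4772ℏ.
L_z,max = lℏ = 5ℏ.
For m_l = 1: cos θ = 1/√30, θ ≈ 79.48°.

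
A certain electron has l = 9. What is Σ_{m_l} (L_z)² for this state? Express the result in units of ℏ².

Σ(L_z)² = 570 ℏ²

m_l runs from −9 to 9, i.e. {-9, -8, -7, -6, -5, -4, -3, -2, -1, 0, 1, 2, 3, 4, 5, 6, 7, 8, 9}.
Σ m_l² = 2·(1 + 4 + 9 + 16 + 25 + 36 + 49 + 64 + 81) = 570.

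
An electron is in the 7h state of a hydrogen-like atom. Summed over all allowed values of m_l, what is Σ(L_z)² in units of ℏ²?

Σ(L_z)² = 110 ℏ²

7h means n = 7, l = 5.
m_l runs from −5 to 5, i.e. {-5, -4, -3, -2, -1, 0, 1, 2, 3, 4, 5}.
Summing m² from −5 to 5: Σ m_l² = 110.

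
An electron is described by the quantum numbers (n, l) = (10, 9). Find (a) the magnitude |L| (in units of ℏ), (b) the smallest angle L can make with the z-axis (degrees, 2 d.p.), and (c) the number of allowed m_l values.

|L| = ℏ√(9·10) = 3√10 ℏ ≈ 9.487ℏ.
cos θ_min = 9/√90, so θ_min ≈ 18.43°.
There are 2l+1 = 19 values of m_l.

|L| = 3√10 ℏ ≈ 9.487ℏ; θ_min ≈ 18.43°; 19 values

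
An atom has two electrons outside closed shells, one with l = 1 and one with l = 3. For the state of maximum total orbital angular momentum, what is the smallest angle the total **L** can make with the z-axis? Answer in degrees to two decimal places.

L runs from |1 − 3| = 2 to 1 + 3 = 4.
L ∈ {2, 3, 4}.
The maximum is L = 4, with |L_tot| = ℏ√(4·5) = 2√5 ℏ.
The minimum angle with z is arccos(4/√20) ≈ 26.57°.

θ_min ≈ 26.57°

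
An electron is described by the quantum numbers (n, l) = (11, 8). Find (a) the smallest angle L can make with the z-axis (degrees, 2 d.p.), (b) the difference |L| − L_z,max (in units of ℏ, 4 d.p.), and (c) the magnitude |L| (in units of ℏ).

cos θ_min = 8/√72, so θ_min ≈ 19.47°.
|L| − L_z,max = (6√2 − 8)ℏ ≈ 0.4853ℏ.
|L| = ℏ√(8·9) = 6√2 ℏ ≈ 8.485ℏ.

θ_min ≈ 19.47°; |L|−L_z,max ≈ 0.4853ℏ; |L| = 6√2 ℏ ≈ 8.485ℏ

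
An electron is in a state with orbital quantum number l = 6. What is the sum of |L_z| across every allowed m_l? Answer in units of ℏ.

m_l ∈ {-6, -5, -4, -3, -2, -1, 0, 1, 2, 3, 4, 5, 6}.
Σ|m_l| = 2·6(6+1)/2 = 42.

Σ|L_z| = 42 ℏ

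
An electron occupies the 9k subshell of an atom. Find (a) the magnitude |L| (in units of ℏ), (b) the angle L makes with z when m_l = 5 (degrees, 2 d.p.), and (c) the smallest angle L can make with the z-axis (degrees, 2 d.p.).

For 9k, l = 7.
|L| = ℏ√(7·8) = 2√14 ℏ ≈ 7.483ℏ.
For m_l = 5: cos θ = 5/√56, θ ≈ 48.08°.
cos θ_min = 7/√56, so θ_min ≈ 20.70°.

|L| = 2√14 ℏ ≈ 7.483ℏ; θ(m_l=5) ≈ 48.08°; θ_min ≈ 20.70°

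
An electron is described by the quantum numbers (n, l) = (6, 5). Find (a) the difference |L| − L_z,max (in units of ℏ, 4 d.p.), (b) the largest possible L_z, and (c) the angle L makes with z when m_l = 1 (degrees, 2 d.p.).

|L|−L_z,max ≈ 0.4772ℏ; L_z,max = 5ℏ; θ(m_l=1) ≈ 79.48°

|L| − L_z,max = (√30 − 5)ℏ ≈ 0.4772ℏ.
L_z,max = lℏ = 5ℏ.
For m_l = 1: cos θ = 1/√30, θ ≈ 79.48°.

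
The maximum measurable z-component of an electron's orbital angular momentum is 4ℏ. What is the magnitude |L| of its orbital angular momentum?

L_z,max = lℏ, so l = 4.
|L| = ℏ√(l(l+1)) = 2√5 ℏ.

|L| = 2√5 ℏ ≈ 4.472ℏ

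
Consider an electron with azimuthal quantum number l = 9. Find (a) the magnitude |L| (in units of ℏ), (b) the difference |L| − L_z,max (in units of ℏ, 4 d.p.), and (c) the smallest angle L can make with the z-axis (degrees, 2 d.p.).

|L| = ℏ√(9·10) = 3√10 ℏ ≈ 9.487ℏ.
|L| − L_z,max = (3√10 − 9)ℏ ≈ 0.4868ℏ.
cos θ_min = 9/√90, so θ_min ≈ 18.43°.

|L| = 3√10 ℏ ≈ 9.487ℏ; |L|−L_z,max ≈ 0.4868ℏ; θ_min ≈ 18.43°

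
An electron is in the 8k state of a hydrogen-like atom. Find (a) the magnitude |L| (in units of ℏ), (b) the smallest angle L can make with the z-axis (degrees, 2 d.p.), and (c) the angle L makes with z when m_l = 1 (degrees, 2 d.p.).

|L| = 2√14 ℏ ≈ 7.483ℏ; θ_min ≈ 20.70°; θ(m_l=1) ≈ 82.32°

For 8k, l = 7.
|L| = ℏ√(7·8) = 2√14 ℏ ≈ 7.483ℏ.
cos θ_min = 7/√56, so θ_min ≈ 20.70°.
For m_l = 1: cos θ = 1/√56, θ ≈ 82.32°.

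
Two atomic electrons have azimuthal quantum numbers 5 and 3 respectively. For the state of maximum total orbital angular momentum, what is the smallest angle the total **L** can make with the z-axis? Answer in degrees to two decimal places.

L runs from |5 − 3| = 2 to 5 + 3 = 8.
L ∈ {2, 3, 4, 5, 6, 7, 8}.
The maximum is L = 8, with |L_tot| = ℏ√(8·9) = 6√2 ℏ.
The minimum angle with z is arccos(8/√72) ≈ 19.47°.

θ_min ≈ 19.47°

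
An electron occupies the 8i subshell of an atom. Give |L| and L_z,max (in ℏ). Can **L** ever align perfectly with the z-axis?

The 8i subshell has l = 6.
|L| = √42 ℏ ≈ 6.4807ℏ, while L_z,max = lℏ = 6ℏ.
Since |L| > L_z,max, the vector can never point exactly along z; the closest it comes is θ_min = arccos(6/√42) ≈ 22.2°.

No: L_z,max = 6ℏ < |L| = √42 ℏ ≈ 6.481ℏ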